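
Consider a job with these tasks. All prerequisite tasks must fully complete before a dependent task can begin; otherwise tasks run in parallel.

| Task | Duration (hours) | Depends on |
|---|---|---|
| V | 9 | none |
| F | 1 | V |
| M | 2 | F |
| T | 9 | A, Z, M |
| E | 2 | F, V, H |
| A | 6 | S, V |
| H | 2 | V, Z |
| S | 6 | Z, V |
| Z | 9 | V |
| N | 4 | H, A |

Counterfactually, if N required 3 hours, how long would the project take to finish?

The binding path is V→Z→S→A→T = 9+9+6+6+9 = 39; finish at 39 hours.
The longest path through N is only 34 hours, so N has float 5.
No other chain overtakes it, so the finish is 39 hours.

39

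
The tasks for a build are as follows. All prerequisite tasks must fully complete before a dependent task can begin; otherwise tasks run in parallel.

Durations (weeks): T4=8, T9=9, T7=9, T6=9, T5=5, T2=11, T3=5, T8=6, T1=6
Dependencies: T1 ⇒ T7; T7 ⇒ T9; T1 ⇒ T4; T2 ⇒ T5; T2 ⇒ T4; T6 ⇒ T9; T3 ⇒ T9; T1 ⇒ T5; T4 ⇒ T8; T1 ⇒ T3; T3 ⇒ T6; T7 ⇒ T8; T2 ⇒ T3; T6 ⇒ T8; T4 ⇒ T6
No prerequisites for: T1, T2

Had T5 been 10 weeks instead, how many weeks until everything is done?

37

Actual critical path: T2→T4→T6→T9 = 11+8+9+9 = 37 ⇒ 37 weeks.
T5 is off the critical path — its longest chain is 16 weeks, giving 21 of slack.
The critical path is still T2→T4→T6→T9; finish is now 37 weeks.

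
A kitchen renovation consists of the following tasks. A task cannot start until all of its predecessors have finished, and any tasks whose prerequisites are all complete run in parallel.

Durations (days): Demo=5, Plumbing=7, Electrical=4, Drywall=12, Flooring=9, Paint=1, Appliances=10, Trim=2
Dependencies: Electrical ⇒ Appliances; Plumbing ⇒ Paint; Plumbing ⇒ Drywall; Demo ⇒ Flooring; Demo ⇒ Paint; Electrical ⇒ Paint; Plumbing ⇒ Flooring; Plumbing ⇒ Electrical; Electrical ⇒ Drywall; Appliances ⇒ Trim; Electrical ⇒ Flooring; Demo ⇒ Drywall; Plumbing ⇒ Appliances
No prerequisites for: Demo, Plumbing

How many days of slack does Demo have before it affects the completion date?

6

The longest chain is Plumbing→Electrical→Drywall = 7+4+12 = 23; overall finish 23 days.
Demo finishes as early as 5 and must finish by 11.
So Demo can slip 11 − 5 = 6 days.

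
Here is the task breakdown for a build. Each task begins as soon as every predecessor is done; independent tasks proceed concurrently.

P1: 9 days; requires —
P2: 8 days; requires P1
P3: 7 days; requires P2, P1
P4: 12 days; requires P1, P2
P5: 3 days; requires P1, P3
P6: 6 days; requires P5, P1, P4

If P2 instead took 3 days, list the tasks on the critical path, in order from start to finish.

Critical path before the change: P1→P2→P4→P6 = 9+8+12+6 = 35 giving 35 days.
P2 is on the critical path; changing it to 3 makes that path 30 days.
That remains the longest chain; total 30 days.

P1, P2, P4, P6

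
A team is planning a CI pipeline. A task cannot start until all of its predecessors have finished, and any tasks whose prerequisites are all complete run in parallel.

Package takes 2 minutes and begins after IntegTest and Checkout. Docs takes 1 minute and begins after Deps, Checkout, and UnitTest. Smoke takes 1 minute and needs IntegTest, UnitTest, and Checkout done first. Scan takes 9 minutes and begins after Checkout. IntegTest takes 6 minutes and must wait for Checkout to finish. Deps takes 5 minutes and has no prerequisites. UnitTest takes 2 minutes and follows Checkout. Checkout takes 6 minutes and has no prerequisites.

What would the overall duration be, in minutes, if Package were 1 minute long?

Baseline: Checkout→Scan = 6+9 = 15 → 15 minutes.
Package has 1 minute of float (longest path through it is 14).
That remains the longest chain; total 15 minutes.

15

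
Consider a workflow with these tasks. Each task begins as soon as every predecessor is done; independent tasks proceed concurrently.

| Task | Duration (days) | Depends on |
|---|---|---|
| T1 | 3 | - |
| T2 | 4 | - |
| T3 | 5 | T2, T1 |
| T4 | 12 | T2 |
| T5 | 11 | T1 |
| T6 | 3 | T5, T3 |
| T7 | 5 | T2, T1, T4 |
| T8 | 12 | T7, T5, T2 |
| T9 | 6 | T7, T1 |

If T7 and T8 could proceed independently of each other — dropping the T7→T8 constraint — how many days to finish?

27

With the dependency in place, T2→T4→T7→T8 = 4+12+5+12 = 33 sets the finish at 33 days.
Without T7→T8, T8's earliest start moves from 21 to 14.
The longest chain is now T2→T4→T7→T9 = 4+12+5+6 = 27, so the workflow takes 27 days.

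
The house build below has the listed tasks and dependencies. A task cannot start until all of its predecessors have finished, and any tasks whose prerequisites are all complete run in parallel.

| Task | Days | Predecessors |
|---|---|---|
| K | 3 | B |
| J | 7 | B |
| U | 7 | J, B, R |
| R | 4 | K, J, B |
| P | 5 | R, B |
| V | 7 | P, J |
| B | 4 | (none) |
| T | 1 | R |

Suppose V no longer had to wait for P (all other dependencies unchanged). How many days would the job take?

Original critical path: B→J→R→P→V = 4+7+4+5+7 = 27 ⇒ 27 days.
Without P→V, V's earliest start moves from 20 to 11.
The longest chain is now B→J→R→U = 4+7+4+7 = 22, so the job takes 22 days.

22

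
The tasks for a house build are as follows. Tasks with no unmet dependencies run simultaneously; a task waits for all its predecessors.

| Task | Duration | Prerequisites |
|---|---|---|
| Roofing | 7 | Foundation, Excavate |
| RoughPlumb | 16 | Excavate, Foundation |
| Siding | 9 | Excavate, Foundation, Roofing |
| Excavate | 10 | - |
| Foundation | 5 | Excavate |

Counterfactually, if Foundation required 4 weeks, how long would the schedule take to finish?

30

Actual critical path: Excavate→Foundation→Roofing→Siding = 10+5+7+9 = 31 ⇒ 31 weeks.
Since Foundation is critical, the -1 change carries straight to that chain (now 30 weeks).
That remains the longest chain; total 30 weeks.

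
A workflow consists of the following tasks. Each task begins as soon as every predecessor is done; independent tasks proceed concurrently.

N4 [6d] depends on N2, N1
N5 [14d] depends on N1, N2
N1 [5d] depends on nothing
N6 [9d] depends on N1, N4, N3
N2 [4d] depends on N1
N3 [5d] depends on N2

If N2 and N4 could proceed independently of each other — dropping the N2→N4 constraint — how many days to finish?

With the dependency in place, N1→N2→N4→N6 = 5+4+6+9 = 24 sets the finish at 24 days.
Without N2→N4, N4's earliest start moves from 9 to 5.
New critical path: N1→N2→N3→N6 = 5+4+5+9 = 23 ⇒ 23 days.

23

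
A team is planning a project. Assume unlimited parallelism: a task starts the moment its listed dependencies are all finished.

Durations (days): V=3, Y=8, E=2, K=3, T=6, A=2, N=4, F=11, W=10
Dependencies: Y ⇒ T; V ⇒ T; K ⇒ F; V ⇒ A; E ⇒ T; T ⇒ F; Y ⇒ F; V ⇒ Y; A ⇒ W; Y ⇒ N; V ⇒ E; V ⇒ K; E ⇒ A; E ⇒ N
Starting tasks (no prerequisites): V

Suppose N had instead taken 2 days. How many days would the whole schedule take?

28

Critical path before the change: V→Y→T→F = 3+8+6+11 = 28 giving 28 days.
The longest path through N is only 15 days, so N has float 13.
That remains the longest chain; total 28 days.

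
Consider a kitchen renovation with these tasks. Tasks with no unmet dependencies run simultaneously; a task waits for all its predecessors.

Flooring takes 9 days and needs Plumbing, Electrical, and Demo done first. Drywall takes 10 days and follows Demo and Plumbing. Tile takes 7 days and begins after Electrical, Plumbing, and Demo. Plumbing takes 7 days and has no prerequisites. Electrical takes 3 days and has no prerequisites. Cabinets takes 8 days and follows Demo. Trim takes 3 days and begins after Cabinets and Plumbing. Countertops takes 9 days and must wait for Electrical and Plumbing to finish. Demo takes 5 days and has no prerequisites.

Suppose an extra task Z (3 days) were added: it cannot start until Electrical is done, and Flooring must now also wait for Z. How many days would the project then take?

Originally the project takes 17 days.
With Z inserted, Flooring now waits for max(Plumbing, Electrical, Demo, Z).
New critical path: Plumbing→Drywall = 7+10 = 17 ⇒ 17 days.

17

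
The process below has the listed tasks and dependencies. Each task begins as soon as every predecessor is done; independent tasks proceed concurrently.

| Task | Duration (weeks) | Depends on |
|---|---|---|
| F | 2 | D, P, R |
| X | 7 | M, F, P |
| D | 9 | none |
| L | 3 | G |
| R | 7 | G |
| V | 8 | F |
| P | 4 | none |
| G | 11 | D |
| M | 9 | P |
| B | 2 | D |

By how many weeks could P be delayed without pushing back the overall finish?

Critical path: D→G→R→F→V = 9+11+7+2+8 = 37, so the finish is 37 weeks.
Longest path through P: 20 weeks (earliest finish 4, latest finish 21).
Slack of P = 17 − 0 = 17 weeks.

17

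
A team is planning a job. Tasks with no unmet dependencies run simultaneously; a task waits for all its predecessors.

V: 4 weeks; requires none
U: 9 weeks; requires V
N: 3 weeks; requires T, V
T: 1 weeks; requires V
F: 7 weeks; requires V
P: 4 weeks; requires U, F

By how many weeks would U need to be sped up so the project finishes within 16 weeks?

1

Current finish: 17 weeks; target: 16.
U is on every critical path, so each week cut from U cuts the finish by one (this holds down to a finish of 15).
Need 17 − 16 = 1 week off U → U becomes 8 weeks, finish becomes 16.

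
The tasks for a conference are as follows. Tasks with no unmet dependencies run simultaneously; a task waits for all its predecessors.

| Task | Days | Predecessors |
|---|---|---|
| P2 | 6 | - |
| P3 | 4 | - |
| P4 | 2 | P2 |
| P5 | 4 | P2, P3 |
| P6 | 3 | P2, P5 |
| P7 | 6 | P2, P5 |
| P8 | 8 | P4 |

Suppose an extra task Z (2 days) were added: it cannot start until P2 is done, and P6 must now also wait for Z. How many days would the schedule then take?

Originally the schedule takes 16 days.
With Z inserted, P6 now waits for max(P2, P5, Z).
New critical path: P2→P4→P8 = 6+2+8 = 16 ⇒ 16 days.

16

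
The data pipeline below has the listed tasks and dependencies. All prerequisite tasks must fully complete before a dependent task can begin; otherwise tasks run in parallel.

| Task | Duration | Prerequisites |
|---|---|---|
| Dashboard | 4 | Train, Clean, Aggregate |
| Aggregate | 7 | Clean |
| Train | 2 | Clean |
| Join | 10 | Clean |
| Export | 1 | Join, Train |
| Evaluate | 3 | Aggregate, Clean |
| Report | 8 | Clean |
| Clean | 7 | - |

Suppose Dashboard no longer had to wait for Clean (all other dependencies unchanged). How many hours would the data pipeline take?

18

With the dependency in place, Clean→Join→Export = 7+10+1 = 18 sets the finish at 18 hours.
Dropping Clean→Dashboard doesn't change Dashboard's earliest start (14); another predecessor still binds.
The longest chain is now Clean→Join→Export = 7+10+1 = 18, so the data pipeline takes 18 hours.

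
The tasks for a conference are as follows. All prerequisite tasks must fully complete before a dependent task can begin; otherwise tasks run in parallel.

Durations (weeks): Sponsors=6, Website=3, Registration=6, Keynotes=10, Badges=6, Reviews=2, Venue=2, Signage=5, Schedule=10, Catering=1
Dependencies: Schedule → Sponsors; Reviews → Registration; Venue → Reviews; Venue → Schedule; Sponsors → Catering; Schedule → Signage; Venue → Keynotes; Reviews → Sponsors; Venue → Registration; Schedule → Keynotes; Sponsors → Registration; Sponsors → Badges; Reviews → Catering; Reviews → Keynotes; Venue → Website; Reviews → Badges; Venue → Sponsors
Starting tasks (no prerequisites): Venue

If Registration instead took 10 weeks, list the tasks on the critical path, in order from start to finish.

Venue, Schedule, Sponsors, Registration

As given, the longest chain is Venue→Schedule→Sponsors→Registration = 2+10+6+6 = 24, so the finish is 24 weeks.
Registration lies on that path, so at 10 weeks the path becomes 28 weeks.
That remains the longest chain; total 28 weeks.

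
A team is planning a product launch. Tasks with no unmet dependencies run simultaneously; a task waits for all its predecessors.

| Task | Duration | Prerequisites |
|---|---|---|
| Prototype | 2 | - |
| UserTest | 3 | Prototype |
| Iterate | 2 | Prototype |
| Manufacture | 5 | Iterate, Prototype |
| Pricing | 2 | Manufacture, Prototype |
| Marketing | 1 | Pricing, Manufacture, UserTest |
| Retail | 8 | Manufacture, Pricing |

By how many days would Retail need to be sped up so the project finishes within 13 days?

Current finish: 19 days; target: 13.
Retail is on every critical path, so each day cut from Retail cuts the finish by one (this holds down to a finish of 12).
Need 19 − 13 = 6 days off Retail → Retail becomes 2 days, finish becomes 13.

6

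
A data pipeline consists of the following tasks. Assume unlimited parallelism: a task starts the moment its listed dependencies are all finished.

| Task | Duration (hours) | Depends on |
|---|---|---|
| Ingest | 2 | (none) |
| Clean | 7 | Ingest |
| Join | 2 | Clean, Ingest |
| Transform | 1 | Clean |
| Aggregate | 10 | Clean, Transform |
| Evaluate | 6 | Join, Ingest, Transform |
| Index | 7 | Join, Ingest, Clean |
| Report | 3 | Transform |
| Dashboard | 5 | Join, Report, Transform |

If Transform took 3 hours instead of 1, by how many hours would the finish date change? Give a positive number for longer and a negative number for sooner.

2

Critical path before the change: Ingest→Clean→Transform→Aggregate = 2+7+1+10 = 20 giving 20 hours.
Transform is on the critical path; changing it to 3 makes that path 22 hours.
That remains the longest chain; total 22 hours.
Change in finish: 22 − 20 = +2 hours.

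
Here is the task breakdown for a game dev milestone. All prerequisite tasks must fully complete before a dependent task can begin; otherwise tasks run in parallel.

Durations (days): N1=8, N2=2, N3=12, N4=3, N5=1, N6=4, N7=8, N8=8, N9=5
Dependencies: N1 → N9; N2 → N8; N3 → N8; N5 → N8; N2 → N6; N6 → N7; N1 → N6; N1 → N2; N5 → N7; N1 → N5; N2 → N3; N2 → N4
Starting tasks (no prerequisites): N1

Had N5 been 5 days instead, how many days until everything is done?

30

The binding path is N1→N2→N3→N8 = 8+2+12+8 = 30; finish at 30 days.
N5 is off the critical path — its longest chain is 17 days, giving 13 of slack.
No other chain overtakes it, so the finish is 30 days.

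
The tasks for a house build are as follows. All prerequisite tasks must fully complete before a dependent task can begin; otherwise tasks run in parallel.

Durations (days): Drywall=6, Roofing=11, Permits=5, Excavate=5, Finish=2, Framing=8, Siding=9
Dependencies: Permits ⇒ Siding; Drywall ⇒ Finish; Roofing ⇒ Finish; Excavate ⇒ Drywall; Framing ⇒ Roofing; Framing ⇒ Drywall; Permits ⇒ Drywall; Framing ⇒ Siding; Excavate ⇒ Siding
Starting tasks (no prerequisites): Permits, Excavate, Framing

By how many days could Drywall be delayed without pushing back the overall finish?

5

The longest chain is Framing→Roofing→Finish = 8+11+2 = 21; overall finish 21 days.
Longest path through Drywall: 16 days (earliest finish 14, latest finish 19).
Slack of Drywall = 13 − 8 = 5 days.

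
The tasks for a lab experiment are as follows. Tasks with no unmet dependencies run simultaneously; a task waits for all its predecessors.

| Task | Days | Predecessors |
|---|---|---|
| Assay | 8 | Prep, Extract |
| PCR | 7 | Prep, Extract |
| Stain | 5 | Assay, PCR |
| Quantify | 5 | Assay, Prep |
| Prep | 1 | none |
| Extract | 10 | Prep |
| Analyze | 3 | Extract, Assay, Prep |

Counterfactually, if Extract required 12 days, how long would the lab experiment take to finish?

26

Actual critical path: Prep→Extract→Assay→Stain = 1+10+8+5 = 24 ⇒ 24 days.
Since Extract is critical, the +2 change carries straight to that chain (now 26 days).
The critical path is still Prep→Extract→Assay→Stain; finish is now 26 days.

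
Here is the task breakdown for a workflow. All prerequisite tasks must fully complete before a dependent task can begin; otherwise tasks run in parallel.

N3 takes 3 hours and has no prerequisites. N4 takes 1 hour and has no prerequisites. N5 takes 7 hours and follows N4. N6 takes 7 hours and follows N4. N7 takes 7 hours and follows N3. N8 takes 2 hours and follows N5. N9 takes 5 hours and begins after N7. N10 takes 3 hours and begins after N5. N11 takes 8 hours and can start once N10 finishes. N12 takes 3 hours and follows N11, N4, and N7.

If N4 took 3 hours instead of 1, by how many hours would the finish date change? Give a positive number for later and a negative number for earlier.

2

As given, the longest chain is N4→N5→N10→N11→N12 = 1+7+3+8+3 = 22, so the finish is 22 hours.
N4 is on the critical path; changing it to 3 makes that path 24 hours.
That remains the longest chain; total 24 hours.
Change in finish: 24 − 22 = +2 hours.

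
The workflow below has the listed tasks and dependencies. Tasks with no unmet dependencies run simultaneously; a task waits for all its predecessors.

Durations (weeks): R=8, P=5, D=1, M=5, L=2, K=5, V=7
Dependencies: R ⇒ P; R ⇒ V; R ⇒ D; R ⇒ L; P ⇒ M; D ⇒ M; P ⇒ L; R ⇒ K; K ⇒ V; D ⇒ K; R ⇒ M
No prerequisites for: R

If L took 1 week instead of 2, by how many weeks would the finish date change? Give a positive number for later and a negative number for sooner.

Actual critical path: R→D→K→V = 8+1+5+7 = 21 ⇒ 21 weeks.
L has 6 weeks of float (longest path through it is 15).
No other chain overtakes it, so the finish is 21 weeks.
Change in finish: 21 − 21 = +0 weeks.

0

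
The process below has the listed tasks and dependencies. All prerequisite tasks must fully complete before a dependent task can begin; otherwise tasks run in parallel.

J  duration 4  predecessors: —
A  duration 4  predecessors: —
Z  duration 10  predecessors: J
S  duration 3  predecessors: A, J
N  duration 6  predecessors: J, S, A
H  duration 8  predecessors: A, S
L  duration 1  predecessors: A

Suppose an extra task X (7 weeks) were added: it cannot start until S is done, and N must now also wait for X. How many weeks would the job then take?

20

Originally the job takes 15 weeks.
With X inserted, N now waits for max(J, S, A, X).
New critical path: J→S→X→N = 4+3+7+6 = 20 ⇒ 20 weeks.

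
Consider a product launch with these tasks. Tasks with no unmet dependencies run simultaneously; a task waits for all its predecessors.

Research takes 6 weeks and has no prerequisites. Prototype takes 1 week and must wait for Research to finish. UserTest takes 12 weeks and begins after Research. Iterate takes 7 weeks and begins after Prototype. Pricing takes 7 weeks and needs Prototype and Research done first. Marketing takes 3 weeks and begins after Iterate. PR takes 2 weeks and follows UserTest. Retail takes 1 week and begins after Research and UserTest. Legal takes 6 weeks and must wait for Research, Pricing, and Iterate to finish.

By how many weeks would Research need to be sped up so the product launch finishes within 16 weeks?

4

Current finish: 20 weeks; target: 16.
Research is on every critical path, so each week cut from Research cuts the finish by one (this holds down to a finish of 15).
Need 20 − 16 = 4 weeks off Research → Research becomes 2 weeks, finish becomes 16.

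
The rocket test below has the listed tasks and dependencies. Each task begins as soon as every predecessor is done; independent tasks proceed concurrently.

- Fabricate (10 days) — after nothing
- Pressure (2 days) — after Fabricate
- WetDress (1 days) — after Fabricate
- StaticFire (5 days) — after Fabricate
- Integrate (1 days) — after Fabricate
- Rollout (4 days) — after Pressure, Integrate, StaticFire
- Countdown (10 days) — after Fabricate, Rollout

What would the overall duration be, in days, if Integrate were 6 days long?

The binding path is Fabricate→StaticFire→Rollout→Countdown = 10+5+4+10 = 29; finish at 29 days.
The longest path through Integrate is only 25 days, so Integrate has float 4.
Now Fabricate→Integrate→Rollout→Countdown = 10+6+4+10 = 30 is longest, so the finish becomes 30 days.

30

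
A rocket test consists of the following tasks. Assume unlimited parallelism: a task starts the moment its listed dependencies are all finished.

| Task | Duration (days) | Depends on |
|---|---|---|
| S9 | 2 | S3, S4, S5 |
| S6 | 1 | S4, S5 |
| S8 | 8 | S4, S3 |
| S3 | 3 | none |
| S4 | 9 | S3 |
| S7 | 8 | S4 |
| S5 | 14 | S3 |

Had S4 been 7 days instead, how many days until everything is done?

Baseline: S3→S4→S7 = 3+9+8 = 20 → 20 days.
S4 is on the critical path; changing it to 7 makes that path 18 days.
Now S3→S5→S9 = 3+14+2 = 19 is longest, so the finish becomes 19 days.

19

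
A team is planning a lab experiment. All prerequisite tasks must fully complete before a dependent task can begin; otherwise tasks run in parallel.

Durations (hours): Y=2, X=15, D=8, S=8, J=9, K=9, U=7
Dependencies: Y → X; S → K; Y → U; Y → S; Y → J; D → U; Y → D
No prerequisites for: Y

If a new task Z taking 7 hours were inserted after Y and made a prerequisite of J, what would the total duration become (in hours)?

Originally the schedule takes 19 hours.
With Z inserted, J now waits for max(Y, Z).
New critical path: Y→S→K = 2+8+9 = 19 ⇒ 19 hours.

19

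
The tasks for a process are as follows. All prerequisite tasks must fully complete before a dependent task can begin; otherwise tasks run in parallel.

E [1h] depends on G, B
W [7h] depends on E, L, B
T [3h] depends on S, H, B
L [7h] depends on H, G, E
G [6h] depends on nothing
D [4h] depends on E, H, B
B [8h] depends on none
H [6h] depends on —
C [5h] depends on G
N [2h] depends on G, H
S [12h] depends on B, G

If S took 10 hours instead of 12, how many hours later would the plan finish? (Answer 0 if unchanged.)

Actual critical path: B→S→T = 8+12+3 = 23 ⇒ 23 hours.
S lies on that path, so at 10 hours the path becomes 21 hours.
The binding chain switches to B→E→L→W = 8+1+7+7 = 23; finish 23 hours.
Change in finish: 23 − 23 = +0 hours.

0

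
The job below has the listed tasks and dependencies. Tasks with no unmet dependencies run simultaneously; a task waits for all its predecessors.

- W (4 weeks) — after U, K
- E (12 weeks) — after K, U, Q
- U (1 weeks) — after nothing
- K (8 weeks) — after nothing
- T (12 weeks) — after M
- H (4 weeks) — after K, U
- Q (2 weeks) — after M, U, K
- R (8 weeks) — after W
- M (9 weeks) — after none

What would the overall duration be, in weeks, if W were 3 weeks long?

23

As given, the longest chain is M→Q→E = 9+2+12 = 23, so the finish is 23 weeks.
W is off the critical path — its longest chain is 20 weeks, giving 3 of slack.
The critical path is still M→Q→E; finish is now 23 weeks.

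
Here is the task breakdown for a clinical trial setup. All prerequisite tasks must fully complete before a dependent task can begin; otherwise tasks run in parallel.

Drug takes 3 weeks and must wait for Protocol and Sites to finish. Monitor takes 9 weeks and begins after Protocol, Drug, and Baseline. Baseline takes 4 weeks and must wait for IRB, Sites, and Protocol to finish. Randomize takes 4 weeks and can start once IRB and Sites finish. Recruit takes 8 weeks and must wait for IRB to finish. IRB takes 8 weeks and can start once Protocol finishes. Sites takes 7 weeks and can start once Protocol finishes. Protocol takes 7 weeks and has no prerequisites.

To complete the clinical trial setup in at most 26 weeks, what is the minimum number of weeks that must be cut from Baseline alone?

Current finish: 28 weeks; target: 26.
Baseline is on every critical path, so each week cut from Baseline cuts the finish by one (this holds down to a finish of 26).
Need 28 − 26 = 2 weeks off Baseline → Baseline becomes 2 weeks, finish becomes 26.

2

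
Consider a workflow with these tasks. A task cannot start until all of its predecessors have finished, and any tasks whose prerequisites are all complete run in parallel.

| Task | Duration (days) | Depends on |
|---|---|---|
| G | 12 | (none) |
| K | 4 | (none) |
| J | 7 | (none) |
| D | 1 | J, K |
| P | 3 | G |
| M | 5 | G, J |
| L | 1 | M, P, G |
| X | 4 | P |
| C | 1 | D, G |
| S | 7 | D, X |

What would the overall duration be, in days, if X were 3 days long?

25

The binding path is G→P→X→S = 12+3+4+7 = 26; finish at 26 days.
X lies on that path, so at 3 days the path becomes 25 days.
That remains the longest chain; total 25 days.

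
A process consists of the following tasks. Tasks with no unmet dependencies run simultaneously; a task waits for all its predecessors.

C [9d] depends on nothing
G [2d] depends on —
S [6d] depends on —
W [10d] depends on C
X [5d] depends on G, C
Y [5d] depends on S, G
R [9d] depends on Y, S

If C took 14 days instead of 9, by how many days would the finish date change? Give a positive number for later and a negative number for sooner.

4

Baseline: S→Y→R = 6+5+9 = 20 → 20 days.
C has 1 day of float (longest path through it is 19).
The binding chain switches to C→W = 14+10 = 24; finish 24 days.
Change in finish: 24 − 20 = +4 days.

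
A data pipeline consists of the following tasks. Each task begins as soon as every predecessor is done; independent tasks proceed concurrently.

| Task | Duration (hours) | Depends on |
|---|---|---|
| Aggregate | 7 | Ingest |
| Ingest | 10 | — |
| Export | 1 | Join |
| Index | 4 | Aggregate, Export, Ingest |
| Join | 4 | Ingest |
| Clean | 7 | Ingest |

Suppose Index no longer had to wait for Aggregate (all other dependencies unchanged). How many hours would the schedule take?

19

Before: longest chain Ingest→Aggregate→Index = 10+7+4 = 21, finish 21.
Without Aggregate→Index, Index's earliest start moves from 17 to 15.
New critical path: Ingest→Join→Export→Index = 10+4+1+4 = 19 ⇒ 19 hours.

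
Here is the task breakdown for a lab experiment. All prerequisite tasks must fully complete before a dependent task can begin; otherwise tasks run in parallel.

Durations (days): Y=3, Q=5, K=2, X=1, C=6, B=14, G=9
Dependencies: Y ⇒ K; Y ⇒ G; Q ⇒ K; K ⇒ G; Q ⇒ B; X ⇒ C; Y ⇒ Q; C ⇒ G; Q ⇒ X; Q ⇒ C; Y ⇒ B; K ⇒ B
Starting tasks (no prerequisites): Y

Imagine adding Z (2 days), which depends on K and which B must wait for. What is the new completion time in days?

26

Originally the lab experiment takes 24 days.
With Z inserted, B now waits for max(Y, Q, K, Z).
New critical path: Y→Q→K→Z→B = 3+5+2+2+14 = 26 ⇒ 26 days.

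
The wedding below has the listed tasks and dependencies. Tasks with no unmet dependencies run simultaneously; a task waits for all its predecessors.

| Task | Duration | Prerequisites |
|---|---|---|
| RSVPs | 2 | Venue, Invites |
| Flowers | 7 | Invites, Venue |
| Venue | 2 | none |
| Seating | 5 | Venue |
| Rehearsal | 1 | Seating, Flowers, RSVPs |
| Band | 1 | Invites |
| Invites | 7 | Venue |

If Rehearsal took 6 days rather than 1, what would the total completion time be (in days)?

22

The binding path is Venue→Invites→Flowers→Rehearsal = 2+7+7+1 = 17; finish at 17 days.
Rehearsal is on the critical path; changing it to 6 makes that path 22 days.
That remains the longest chain; total 22 days.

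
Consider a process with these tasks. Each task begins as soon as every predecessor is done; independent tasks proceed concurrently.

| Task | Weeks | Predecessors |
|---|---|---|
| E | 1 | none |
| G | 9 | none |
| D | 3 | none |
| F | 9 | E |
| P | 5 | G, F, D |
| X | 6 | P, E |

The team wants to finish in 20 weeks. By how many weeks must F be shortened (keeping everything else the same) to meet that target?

1

Current finish: 21 weeks; target: 20.
F is on every critical path, so each week cut from F cuts the finish by one (this holds down to a finish of 20).
Need 21 − 20 = 1 week off F → F becomes 8 weeks, finish becomes 20.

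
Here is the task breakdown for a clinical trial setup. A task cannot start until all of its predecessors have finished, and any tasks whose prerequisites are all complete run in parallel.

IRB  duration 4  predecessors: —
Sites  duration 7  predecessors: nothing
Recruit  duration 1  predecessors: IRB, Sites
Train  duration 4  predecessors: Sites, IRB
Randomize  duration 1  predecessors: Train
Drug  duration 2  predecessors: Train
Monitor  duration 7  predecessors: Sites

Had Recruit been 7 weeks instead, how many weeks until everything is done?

As given, the longest chain is Sites→Monitor = 7+7 = 14, so the finish is 14 weeks.
Recruit is off the critical path — its longest chain is 8 weeks, giving 6 of slack.
The binding chain switches to Sites→Recruit = 7+7 = 14; finish 14 weeks.

14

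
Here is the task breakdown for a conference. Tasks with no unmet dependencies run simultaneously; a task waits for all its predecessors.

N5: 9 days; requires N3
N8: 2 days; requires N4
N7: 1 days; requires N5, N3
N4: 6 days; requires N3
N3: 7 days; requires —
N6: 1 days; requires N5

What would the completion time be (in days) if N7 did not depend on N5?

Original critical path: N3→N5→N6 = 7+9+1 = 17 ⇒ 17 days.
Without N5→N7, N7's earliest start moves from 16 to 7.
After: N3→N5→N6 = 7+9+1 = 17 → 17 days.

17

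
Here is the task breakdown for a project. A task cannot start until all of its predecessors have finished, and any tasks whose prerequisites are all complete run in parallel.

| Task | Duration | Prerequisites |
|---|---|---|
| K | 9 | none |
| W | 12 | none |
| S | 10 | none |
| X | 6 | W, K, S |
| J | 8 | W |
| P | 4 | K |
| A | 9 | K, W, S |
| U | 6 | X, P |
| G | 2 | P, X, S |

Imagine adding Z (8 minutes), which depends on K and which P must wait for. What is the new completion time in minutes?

Originally the plan takes 24 minutes.
With Z inserted, P now waits for max(K, Z).
New critical path: K→Z→P→U = 9+8+4+6 = 27 ⇒ 27 minutes.

27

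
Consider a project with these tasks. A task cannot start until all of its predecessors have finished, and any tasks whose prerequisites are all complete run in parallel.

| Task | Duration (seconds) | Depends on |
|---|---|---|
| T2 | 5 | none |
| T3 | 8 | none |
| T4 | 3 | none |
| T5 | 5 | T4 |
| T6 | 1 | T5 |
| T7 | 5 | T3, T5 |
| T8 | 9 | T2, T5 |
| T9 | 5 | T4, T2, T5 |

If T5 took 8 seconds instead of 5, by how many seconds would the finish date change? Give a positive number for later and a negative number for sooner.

3

Baseline: T4→T5→T8 = 3+5+9 = 17 → 17 seconds.
T5 lies on that path, so at 8 seconds the path becomes 20 seconds.
That remains the longest chain; total 20 seconds.
Change in finish: 20 − 17 = +3 seconds.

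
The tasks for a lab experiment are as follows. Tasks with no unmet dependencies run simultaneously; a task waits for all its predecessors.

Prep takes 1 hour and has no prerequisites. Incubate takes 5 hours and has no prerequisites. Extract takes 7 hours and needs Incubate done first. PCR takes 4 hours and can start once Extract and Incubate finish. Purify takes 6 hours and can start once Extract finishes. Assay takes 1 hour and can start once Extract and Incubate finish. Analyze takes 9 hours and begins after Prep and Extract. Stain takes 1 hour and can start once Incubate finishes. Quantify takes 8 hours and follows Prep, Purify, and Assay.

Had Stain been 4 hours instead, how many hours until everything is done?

26

The binding path is Incubate→Extract→Purify→Quantify = 5+7+6+8 = 26; finish at 26 hours.
The longest path through Stain is only 6 hours, so Stain has float 20.
That remains the longest chain; total 26 hours.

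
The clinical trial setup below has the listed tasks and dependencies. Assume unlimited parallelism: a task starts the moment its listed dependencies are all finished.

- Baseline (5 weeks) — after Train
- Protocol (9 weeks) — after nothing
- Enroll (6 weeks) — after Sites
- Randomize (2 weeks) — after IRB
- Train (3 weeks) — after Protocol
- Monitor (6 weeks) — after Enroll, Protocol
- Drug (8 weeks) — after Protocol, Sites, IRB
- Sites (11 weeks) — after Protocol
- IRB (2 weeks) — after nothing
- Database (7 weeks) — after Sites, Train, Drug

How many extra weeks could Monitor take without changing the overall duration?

Protocol→Sites→Drug→Database = 9+11+8+7 = 35 sets the makespan at 35 weeks.
Longest path through Monitor: 32 weeks (earliest finish 32, latest finish 35).
Slack of Monitor = 29 − 26 = 3 weeks.

3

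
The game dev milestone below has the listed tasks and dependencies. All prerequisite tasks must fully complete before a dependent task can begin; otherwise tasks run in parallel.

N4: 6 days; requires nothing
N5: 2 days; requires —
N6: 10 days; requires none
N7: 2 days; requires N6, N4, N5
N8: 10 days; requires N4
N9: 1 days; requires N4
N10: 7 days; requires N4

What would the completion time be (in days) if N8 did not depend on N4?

13

With the dependency in place, N4→N8 = 6+10 = 16 sets the finish at 16 days.
Without N4→N8, N8's earliest start moves from 6 to 0.
After: N4→N10 = 6+7 = 13 → 13 days.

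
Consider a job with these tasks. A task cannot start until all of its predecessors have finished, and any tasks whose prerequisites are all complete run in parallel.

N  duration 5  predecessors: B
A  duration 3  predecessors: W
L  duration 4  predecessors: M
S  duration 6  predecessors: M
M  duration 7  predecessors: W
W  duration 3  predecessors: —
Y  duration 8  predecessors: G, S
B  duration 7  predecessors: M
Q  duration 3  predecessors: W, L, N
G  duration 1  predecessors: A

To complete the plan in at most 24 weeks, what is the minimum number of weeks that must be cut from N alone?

Current finish: 25 weeks; target: 24.
N is on every critical path, so each week cut from N cuts the finish by one (this holds down to a finish of 24).
Need 25 − 24 = 1 week off N → N becomes 4 weeks, finish becomes 24.

1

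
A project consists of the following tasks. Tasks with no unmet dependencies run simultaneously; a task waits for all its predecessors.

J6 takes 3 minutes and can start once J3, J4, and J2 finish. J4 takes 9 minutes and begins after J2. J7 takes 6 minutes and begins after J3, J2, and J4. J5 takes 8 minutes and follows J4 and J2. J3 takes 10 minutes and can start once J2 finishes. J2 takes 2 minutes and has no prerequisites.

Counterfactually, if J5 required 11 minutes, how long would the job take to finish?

Baseline: J2→J4→J5 = 2+9+8 = 19 → 19 minutes.
J5 lies on that path, so at 11 minutes the path becomes 22 minutes.
No other chain overtakes it, so the finish is 22 minutes.

22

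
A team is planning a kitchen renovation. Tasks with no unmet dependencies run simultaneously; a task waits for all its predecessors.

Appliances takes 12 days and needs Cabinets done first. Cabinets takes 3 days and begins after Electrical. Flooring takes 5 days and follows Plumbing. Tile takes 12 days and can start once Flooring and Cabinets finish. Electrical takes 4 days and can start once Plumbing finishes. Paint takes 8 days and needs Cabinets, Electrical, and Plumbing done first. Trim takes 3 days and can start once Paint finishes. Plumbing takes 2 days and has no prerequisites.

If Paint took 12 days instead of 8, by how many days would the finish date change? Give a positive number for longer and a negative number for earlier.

3

As given, the longest chain is Plumbing→Electrical→Cabinets→Tile = 2+4+3+12 = 21, so the finish is 21 days.
Paint has 1 day of float (longest path through it is 20).
New critical path: Plumbing→Electrical→Cabinets→Paint→Trim = 2+4+3+12+3 = 24 ⇒ 24 days.
Change in finish: 24 − 21 = +3 days.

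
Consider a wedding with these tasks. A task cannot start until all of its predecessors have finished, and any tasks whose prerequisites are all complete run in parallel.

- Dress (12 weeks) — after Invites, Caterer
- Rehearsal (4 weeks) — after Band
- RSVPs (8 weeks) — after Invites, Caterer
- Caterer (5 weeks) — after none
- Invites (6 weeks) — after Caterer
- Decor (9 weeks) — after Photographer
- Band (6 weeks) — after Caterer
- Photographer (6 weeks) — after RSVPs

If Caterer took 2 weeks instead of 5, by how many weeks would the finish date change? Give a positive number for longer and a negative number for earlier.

The binding path is Caterer→Invites→RSVPs→Photographer→Decor = 5+6+8+6+9 = 34; finish at 34 weeks.
Caterer is on the critical path; changing it to 2 makes that path 31 weeks.
The critical path is still Caterer→Invites→RSVPs→Photographer→Decor; finish is now 31 weeks.
Change in finish: 31 − 34 = -3 weeks.

-3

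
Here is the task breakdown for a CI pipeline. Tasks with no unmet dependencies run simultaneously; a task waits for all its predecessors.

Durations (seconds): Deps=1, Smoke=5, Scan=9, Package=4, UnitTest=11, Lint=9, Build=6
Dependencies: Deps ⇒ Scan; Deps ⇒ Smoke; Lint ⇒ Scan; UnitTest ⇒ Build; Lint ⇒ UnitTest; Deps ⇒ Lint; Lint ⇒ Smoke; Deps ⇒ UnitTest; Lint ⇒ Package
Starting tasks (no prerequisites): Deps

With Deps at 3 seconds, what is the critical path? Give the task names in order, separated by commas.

Critical path before the change: Deps→Lint→UnitTest→Build = 1+9+11+6 = 27 giving 27 seconds.
Deps is on the critical path; changing it to 3 makes that path 29 seconds.
The critical path is still Deps→Lint→UnitTest→Build; finish is now 29 seconds.

Deps, Lint, UnitTest, Build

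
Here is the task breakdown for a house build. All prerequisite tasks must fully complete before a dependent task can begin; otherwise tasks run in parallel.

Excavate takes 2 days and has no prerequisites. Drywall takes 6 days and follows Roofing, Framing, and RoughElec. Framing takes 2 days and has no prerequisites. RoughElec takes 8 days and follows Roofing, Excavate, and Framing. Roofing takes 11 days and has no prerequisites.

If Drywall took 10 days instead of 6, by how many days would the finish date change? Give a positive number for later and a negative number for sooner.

4

Actual critical path: Roofing→RoughElec→Drywall = 11+8+6 = 25 ⇒ 25 days.
Drywall is on the critical path; changing it to 10 makes that path 29 days.
No other chain overtakes it, so the finish is 29 days.
Change in finish: 29 − 25 = +4 days.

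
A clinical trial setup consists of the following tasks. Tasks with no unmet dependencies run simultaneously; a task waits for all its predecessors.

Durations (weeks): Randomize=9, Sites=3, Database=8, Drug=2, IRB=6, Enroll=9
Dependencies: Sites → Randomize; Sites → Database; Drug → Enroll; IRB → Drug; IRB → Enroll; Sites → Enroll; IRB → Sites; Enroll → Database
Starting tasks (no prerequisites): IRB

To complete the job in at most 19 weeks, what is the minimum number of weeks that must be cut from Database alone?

Current finish: 26 weeks; target: 19.
Database is on every critical path, so each week cut from Database cuts the finish by one (this holds down to a finish of 19).
Need 26 − 19 = 7 weeks off Database → Database becomes 1 week, finish becomes 19.

7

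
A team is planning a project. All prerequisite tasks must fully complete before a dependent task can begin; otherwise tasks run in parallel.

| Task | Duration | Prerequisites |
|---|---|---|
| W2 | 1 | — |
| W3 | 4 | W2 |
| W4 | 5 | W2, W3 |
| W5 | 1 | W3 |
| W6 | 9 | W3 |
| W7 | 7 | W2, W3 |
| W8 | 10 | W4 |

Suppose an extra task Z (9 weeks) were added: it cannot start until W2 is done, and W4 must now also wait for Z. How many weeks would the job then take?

Originally the job takes 20 weeks.
With Z inserted, W4 now waits for max(W2, W3, Z).
New critical path: W2→Z→W4→W8 = 1+9+5+10 = 25 ⇒ 25 weeks.

25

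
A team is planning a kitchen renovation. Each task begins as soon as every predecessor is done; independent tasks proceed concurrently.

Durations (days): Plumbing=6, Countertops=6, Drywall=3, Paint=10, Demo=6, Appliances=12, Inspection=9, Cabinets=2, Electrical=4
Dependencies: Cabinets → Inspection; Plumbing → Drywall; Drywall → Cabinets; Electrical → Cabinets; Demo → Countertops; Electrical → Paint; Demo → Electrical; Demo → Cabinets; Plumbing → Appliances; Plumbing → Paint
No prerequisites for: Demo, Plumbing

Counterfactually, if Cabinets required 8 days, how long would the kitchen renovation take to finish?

Critical path before the change: Demo→Electrical→Cabinets→Inspection = 6+4+2+9 = 21 giving 21 days.
Cabinets is on the critical path; changing it to 8 makes that path 27 days.
No other chain overtakes it, so the finish is 27 days.

27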